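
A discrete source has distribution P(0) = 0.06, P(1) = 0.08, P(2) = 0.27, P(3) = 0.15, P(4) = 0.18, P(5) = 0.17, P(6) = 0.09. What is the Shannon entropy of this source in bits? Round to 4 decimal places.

H = −Σ pᵢ log₂ pᵢ.
−0.06·log₂(0.06) = 0.2435
−0.08·log₂(0.08) = 0.2915
−0.27·log₂(0.27) = 0.5100
−0.15·log₂(0.15) = 0.4105
−0.18·log₂(0.18) = 0.4453
−0.17·log₂(0.17) = 0.4346
−0.09·log₂(0.09) = 0.3127
Sum ≈ 2.6482 → 2.6482 bits.

2.6482 bits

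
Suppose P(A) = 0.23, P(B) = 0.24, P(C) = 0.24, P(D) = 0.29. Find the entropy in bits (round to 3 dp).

1.994 bits

H = −Σ pᵢ log₂ pᵢ.
−0.23·log₂(0.23) = 0.4877
−0.24·log₂(0.24) = 0.4941
−0.24·log₂(0.24) = 0.4941
−0.29·log₂(0.29) = 0.5179
Sum ≈ 1.9938 → 1.994 bits.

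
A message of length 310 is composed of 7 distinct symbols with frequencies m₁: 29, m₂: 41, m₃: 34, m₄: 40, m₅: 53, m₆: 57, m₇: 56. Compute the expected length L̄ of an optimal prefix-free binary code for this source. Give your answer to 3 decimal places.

2.816 bits/symbol

Probabilities are the counts divided by 310.
Repeatedly combine the two least-probable nodes; the expected code length is the sum of the merged weights.
merge 29/310 + 17/155 → 63/310
merge 4/31 + 41/310 → 81/310
merge 53/310 + 28/155 → 109/310
merge 57/310 + 63/310 → 12/31
merge 81/310 + 109/310 → 19/31
merge 12/31 + 19/31 → 1
L = 63/310 + 81/310 + 109/310 + 12/31 + 19/31 + 1 = 873/310 ≈ 2.816 bits/symbol.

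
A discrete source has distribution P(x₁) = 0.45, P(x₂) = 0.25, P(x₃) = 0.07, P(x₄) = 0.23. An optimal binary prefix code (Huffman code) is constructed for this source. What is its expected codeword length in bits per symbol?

Repeatedly combine the two least-probable nodes; the expected code length is the sum of the merged weights.
merge 7/100 + 23/100 → 3/10
merge 1/4 + 3/10 → 11/20
merge 9/20 + 11/20 → 1
L = 3/10 + 11/20 + 1 = 37/20 = 1.85 bits/symbol.

1.85 bits/symbol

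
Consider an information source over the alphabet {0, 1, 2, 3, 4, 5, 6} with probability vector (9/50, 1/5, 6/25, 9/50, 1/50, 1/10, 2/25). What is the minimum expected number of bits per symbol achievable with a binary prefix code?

Repeatedly combine the two least-probable nodes; the expected code length is the sum of the merged weights.
merge 1/50 + 2/25 → 1/10
merge 1/10 + 1/10 → 1/5
merge 9/50 + 9/50 → 9/25
merge 1/5 + 1/5 → 2/5
merge 6/25 + 9/25 → 3/5
merge 2/5 + 3/5 → 1
L = 1/10 + 1/5 + 9/25 + 2/5 + 3/5 + 1 = 133/50 = 2.66 bits/symbol.

2.66 bits/symbol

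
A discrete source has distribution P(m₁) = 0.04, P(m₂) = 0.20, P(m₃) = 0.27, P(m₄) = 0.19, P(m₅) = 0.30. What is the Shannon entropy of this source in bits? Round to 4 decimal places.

H = −Σ pᵢ log₂ pᵢ.
−0.04·log₂(0.04) = 0.1858
−0.20·log₂(0.20) = 0.4644
−0.27·log₂(0.27) = 0.5100
−0.19·log₂(0.19) = 0.4552
−0.30·log₂(0.30) = 0.5211
Sum ≈ 2.1365 → 2.1365 bits.

2.1365 bits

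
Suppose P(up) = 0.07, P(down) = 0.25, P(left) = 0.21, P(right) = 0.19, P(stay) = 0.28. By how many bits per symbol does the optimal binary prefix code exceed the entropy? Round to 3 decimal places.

0.049 bits

Entropy H = −Σ p log₂ p ≈ 2.2108 bits.
Huffman merges: 7/100+19/100→13/50; 21/100+1/4→23/50; 13/50+7/25→27/50; 23/50+27/50→1. L = 113/50 ≈ 2.2600.
L − H = 2.2600 − 2.2108 = 0.049 bits.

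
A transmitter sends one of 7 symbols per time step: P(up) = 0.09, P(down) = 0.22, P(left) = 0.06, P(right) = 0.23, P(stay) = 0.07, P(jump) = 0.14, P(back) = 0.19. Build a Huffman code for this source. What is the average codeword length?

2.68 bits/symbol

Repeatedly combine the two least-probable nodes; the expected code length is the sum of the merged weights.
merge 3/50 + 7/100 → 13/100
merge 9/100 + 13/100 → 11/50
merge 7/50 + 19/100 → 33/100
merge 11/50 + 11/50 → 11/25
merge 23/100 + 33/100 → 14/25
merge 11/25 + 14/25 → 1
L = 13/100 + 11/50 + 33/100 + 11/25 + 14/25 + 1 = 67/25 = 2.68 bits/symbol.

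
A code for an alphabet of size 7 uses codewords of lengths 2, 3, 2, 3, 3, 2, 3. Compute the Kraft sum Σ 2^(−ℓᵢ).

1.25

With common denominator 2^3 = 8: Σ 2^(−ℓᵢ) = 2/8 + 1/8 + 2/8 + 1/8 + 1/8 + 2/8 + 1/8 = 10/8 = 1.25.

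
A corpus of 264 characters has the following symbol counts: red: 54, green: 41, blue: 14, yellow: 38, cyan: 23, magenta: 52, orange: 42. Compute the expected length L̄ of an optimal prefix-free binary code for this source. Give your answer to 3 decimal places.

2.739 bits/symbol

Probabilities are the counts divided by 264.
Repeatedly combine the two least-probable nodes; the expected code length is the sum of the merged weights.
merge 7/132 + 23/264 → 37/264
merge 37/264 + 19/132 → 25/88
merge 41/264 + 7/44 → 83/264
merge 13/66 + 9/44 → 53/132
merge 25/88 + 83/264 → 79/132
merge 53/132 + 79/132 → 1
L = 37/264 + 25/88 + 83/264 + 53/132 + 79/132 + 1 = 241/88 ≈ 2.739 bits/symbol.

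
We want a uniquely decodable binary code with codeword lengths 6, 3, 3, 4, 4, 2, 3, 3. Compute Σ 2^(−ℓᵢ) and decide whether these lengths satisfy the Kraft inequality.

0.890625; yes

With common denominator 2^6 = 64: Σ 2^(−ℓᵢ) = 1/64 + 8/64 + 8/64 + 4/64 + 4/64 + 16/64 + 8/64 + 8/64 = 57/64 = 0.890625.
Kraft's inequality requires Σ ≤ 1; here Σ = 0.890625 ≤ 1, so such a prefix code exists.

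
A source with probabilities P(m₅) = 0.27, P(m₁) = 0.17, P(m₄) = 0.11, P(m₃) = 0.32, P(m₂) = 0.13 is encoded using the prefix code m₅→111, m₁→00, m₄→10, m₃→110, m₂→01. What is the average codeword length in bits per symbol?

2.59 bits/symbol

L̄ = Σ pᵢ·ℓᵢ = 0.27·3 + 0.17·2 + 0.11·2 + 0.32·3 + 0.13·2 = 2.59 bits/symbol.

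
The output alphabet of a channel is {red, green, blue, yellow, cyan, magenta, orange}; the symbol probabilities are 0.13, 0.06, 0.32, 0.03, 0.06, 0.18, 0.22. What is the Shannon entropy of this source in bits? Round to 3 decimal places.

H = −Σ pᵢ log₂ pᵢ.
−0.13·log₂(0.13) = 0.3826
−0.06·log₂(0.06) = 0.2435
−0.32·log₂(0.32) = 0.5260
−0.03·log₂(0.03) = 0.1518
−0.06·log₂(0.06) = 0.2435
−0.18·log₂(0.18) = 0.4453
−0.22·log₂(0.22) = 0.4806
Sum ≈ 2.4734 → 2.473 bits.

2.473 bits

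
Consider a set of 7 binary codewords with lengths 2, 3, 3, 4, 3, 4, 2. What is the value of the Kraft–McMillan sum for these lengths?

With common denominator 2^4 = 16: Σ 2^(−ℓᵢ) = 4/16 + 2/16 + 2/16 + 1/16 + 2/16 + 1/16 + 4/16 = 16/16 = 1.

1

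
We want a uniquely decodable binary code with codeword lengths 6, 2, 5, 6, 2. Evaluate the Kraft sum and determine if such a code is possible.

0.5625; yes

With common denominator 2^6 = 64: Σ 2^(−ℓᵢ) = 1/64 + 16/64 + 2/64 + 1/64 + 16/64 = 36/64 = 0.5625.
Kraft's inequality requires Σ ≤ 1; here Σ = 0.5625 ≤ 1, so such a prefix code exists.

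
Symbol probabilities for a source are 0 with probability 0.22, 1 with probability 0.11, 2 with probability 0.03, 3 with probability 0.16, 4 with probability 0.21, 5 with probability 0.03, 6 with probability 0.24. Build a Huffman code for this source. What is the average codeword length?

2.56 bits/symbol

Repeatedly combine the two least-probable nodes; the expected code length is the sum of the merged weights.
merge 3/100 + 3/100 → 3/50
merge 3/50 + 11/100 → 17/100
merge 4/25 + 17/100 → 33/100
merge 21/100 + 11/50 → 43/100
merge 6/25 + 33/100 → 57/100
merge 43/100 + 57/100 → 1
L = 3/50 + 17/100 + 33/100 + 43/100 + 57/100 + 1 = 64/25 = 2.56 bits/symbol.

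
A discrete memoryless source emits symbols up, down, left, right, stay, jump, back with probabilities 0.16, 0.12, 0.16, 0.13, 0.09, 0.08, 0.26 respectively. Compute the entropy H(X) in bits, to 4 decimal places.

2.7052 bits

H = −Σ pᵢ log₂ pᵢ.
−0.16·log₂(0.16) = 0.4230
−0.12·log₂(0.12) = 0.3671
−0.16·log₂(0.16) = 0.4230
−0.13·log₂(0.13) = 0.3826
−0.09·log₂(0.09) = 0.3127
−0.08·log₂(0.08) = 0.2915
−0.26·log₂(0.26) = 0.5053
Sum ≈ 2.7052 → 2.7052 bits.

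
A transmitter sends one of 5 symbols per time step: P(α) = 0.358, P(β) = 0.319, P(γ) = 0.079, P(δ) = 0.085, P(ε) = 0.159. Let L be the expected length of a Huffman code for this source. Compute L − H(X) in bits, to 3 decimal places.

0.059 bits

Entropy H = −Σ p log₂ p ≈ 2.0698 bits.
Huffman merges: 79/1000+17/200→41/250; 159/1000+41/250→323/1000; 319/1000+323/1000→321/500; 179/500+321/500→1. L = 2129/1000 ≈ 2.1290.
L − H = 2.1290 − 2.0698 = 0.059 bits.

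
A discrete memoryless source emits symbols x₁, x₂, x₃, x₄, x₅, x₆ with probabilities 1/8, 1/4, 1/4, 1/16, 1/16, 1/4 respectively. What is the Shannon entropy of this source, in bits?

Each probability is a power of 1/2, so log₂(1/p) is an integer.
H = Σ p·log₂(1/p) = 1/8·3 + 1/4·2 + 1/4·2 + 1/16·4 + 1/16·4 + 1/4·2 = 2.375 bits.

2.375 bits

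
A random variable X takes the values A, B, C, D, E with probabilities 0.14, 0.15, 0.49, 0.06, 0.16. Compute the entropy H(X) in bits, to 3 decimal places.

1.978 bits

H = −Σ pᵢ log₂ pᵢ.
−0.14·log₂(0.14) = 0.3971
−0.15·log₂(0.15) = 0.4105
−0.49·log₂(0.49) = 0.5043
−0.06·log₂(0.06) = 0.2435
−0.16·log₂(0.16) = 0.4230
Sum ≈ 1.9785 → 1.978 bits.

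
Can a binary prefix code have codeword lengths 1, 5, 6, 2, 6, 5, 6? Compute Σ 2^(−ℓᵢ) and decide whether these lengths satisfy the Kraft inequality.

With common denominator 2^6 = 64: Σ 2^(−ℓᵢ) = 32/64 + 2/64 + 1/64 + 16/64 + 1/64 + 2/64 + 1/64 = 55/64 = 0.859375.
Kraft's inequality requires Σ ≤ 1; here Σ = 0.859375 ≤ 1, so such a prefix code exists.

0.859375; yes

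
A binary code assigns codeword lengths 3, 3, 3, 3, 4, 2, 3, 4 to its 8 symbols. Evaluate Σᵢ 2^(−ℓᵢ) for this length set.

1

With common denominator 2^4 = 16: Σ 2^(−ℓᵢ) = 2/16 + 2/16 + 2/16 + 2/16 + 1/16 + 4/16 + 2/16 + 1/16 = 16/16 = 1.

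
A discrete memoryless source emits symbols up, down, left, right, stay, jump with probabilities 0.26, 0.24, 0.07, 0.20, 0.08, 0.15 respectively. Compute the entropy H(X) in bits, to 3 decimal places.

2.434 bits

H = −Σ pᵢ log₂ pᵢ.
−0.26·log₂(0.26) = 0.5053
−0.24·log₂(0.24) = 0.4941
−0.07·log₂(0.07) = 0.2686
−0.20·log₂(0.20) = 0.4644
−0.08·log₂(0.08) = 0.2915
−0.15·log₂(0.15) = 0.4105
Sum ≈ 2.4344 → 2.434 bits.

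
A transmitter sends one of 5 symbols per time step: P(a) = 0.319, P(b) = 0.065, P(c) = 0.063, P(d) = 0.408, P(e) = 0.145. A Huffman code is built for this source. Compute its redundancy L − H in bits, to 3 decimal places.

0.028 bits

Entropy H = −Σ p log₂ p ≈ 1.9651 bits.
Huffman merges: 63/1000+13/200→16/125; 16/125+29/200→273/1000; 273/1000+319/1000→74/125; 51/125+74/125→1. L = 1993/1000 ≈ 1.9930.
L − H = 1.9930 − 1.9651 = 0.028 bits.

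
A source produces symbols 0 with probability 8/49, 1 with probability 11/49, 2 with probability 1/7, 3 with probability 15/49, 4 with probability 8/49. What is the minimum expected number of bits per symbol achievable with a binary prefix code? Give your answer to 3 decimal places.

2.306 bits/symbol

Repeatedly combine the two least-probable nodes; the expected code length is the sum of the merged weights.
merge 1/7 + 8/49 → 15/49
merge 8/49 + 11/49 → 19/49
merge 15/49 + 15/49 → 30/49
merge 19/49 + 30/49 → 1
L = 15/49 + 19/49 + 30/49 + 1 = 113/49 ≈ 2.306 bits/symbol.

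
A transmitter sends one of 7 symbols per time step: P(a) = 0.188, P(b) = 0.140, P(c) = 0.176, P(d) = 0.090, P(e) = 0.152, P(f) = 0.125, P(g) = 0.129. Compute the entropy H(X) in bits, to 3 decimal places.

H = −Σ pᵢ log₂ pᵢ.
−0.188·log₂(0.188) = 0.4533
−0.140·log₂(0.140) = 0.3971
−0.176·log₂(0.176) = 0.4411
−0.090·log₂(0.090) = 0.3127
−0.152·log₂(0.152) = 0.4131
−0.125·log₂(0.125) = 0.3750
−0.129·log₂(0.129) = 0.3811
Sum ≈ 2.7734 → 2.773 bits.

2.773 bits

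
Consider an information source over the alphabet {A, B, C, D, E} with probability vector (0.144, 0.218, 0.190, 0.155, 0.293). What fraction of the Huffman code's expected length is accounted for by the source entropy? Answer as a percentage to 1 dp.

Entropy H = −Σ p log₂ p ≈ 2.2727 bits.
Huffman merges: 18/125+31/200→299/1000; 19/100+109/500→51/125; 293/1000+299/1000→74/125; 51/125+74/125→1. L = 2299/1000 ≈ 2.2990.
Efficiency = H/L = 2.2727/2.2990 = 98.9%.

98.9%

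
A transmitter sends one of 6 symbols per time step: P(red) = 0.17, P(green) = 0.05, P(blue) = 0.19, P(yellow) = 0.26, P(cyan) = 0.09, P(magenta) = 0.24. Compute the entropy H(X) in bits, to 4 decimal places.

H = −Σ pᵢ log₂ pᵢ.
−0.17·log₂(0.17) = 0.4346
−0.05·log₂(0.05) = 0.2161
−0.19·log₂(0.19) = 0.4552
−0.26·log₂(0.26) = 0.5053
−0.09·log₂(0.09) = 0.3127
−0.24·log₂(0.24) = 0.4941
Sum ≈ 2.4180 → 2.4180 bits.

2.4180 bits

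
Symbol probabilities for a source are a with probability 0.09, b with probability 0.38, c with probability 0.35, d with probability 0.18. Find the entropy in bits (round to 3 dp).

H = −Σ pᵢ log₂ pᵢ.
−0.09·log₂(0.09) = 0.3127
−0.38·log₂(0.38) = 0.5305
−0.35·log₂(0.35) = 0.5301
−0.18·log₂(0.18) = 0.4453
Sum ≈ 1.8185 → 1.819 bits.

1.819 bits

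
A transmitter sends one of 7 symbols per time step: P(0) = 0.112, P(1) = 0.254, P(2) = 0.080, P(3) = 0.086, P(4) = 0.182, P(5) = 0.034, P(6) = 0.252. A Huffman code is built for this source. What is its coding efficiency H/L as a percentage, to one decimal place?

98.4%

Entropy H = −Σ p log₂ p ≈ 2.5662 bits.
Huffman merges: 17/500+2/25→57/500; 43/500+14/125→99/500; 57/500+91/500→37/125; 99/500+63/250→9/20; 127/500+37/125→11/20; 9/20+11/20→1. L = 326/125 ≈ 2.6080.
Efficiency = H/L = 2.5662/2.6080 = 98.4%.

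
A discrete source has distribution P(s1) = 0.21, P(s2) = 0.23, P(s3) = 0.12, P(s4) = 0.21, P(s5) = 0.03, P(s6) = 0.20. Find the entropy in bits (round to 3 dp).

2.417 bits

H = −Σ pᵢ log₂ pᵢ.
−0.21·log₂(0.21) = 0.4728
−0.23·log₂(0.23) = 0.4877
−0.12·log₂(0.12) = 0.3671
−0.21·log₂(0.21) = 0.4728
−0.03·log₂(0.03) = 0.1518
−0.20·log₂(0.20) = 0.4644
Sum ≈ 2.4165 → 2.417 bits.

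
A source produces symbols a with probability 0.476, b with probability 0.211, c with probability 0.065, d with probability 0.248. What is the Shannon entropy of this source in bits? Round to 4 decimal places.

1.7386 bits

H = −Σ pᵢ log₂ pᵢ.
−0.476·log₂(0.476) = 0.5098
−0.211·log₂(0.211) = 0.4736
−0.065·log₂(0.065) = 0.2563
−0.248·log₂(0.248) = 0.4989
Sum ≈ 1.7386 → 1.7386 bits.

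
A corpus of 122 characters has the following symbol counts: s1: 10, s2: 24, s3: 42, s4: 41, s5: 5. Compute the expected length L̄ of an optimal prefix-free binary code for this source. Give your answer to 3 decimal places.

2.098 bits/symbol

Probabilities are the counts divided by 122.
Repeatedly combine the two least-probable nodes; the expected code length is the sum of the merged weights.
merge 5/122 + 5/61 → 15/122
merge 15/122 + 12/61 → 39/122
merge 39/122 + 41/122 → 40/61
merge 21/61 + 40/61 → 1
L = 15/122 + 39/122 + 40/61 + 1 = 128/61 ≈ 2.098 bits/symbol.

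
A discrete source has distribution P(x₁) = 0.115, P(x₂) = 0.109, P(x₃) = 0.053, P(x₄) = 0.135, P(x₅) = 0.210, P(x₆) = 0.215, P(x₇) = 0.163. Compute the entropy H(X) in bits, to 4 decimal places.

2.6982 bits

H = −Σ pᵢ log₂ pᵢ.
−0.115·log₂(0.115) = 0.3588
−0.109·log₂(0.109) = 0.3485
−0.053·log₂(0.053) = 0.2246
−0.135·log₂(0.135) = 0.3900
−0.210·log₂(0.210) = 0.4728
−0.215·log₂(0.215) = 0.4768
−0.163·log₂(0.163) = 0.4266
Sum ≈ 2.6982 → 2.6982 bits.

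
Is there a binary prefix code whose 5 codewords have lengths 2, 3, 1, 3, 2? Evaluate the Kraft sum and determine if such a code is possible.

With common denominator 2^3 = 8: Σ 2^(−ℓᵢ) = 2/8 + 1/8 + 4/8 + 1/8 + 2/8 = 10/8 = 1.25.
Kraft's inequality requires Σ ≤ 1; here Σ = 1.25 > 1, so no such prefix code exists.

1.25; no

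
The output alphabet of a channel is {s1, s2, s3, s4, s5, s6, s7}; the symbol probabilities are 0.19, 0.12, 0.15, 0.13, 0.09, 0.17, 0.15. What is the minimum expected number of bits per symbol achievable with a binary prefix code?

Repeatedly combine the two least-probable nodes; the expected code length is the sum of the merged weights.
merge 9/100 + 3/25 → 21/100
merge 13/100 + 3/20 → 7/25
merge 3/20 + 17/100 → 8/25
merge 19/100 + 21/100 → 2/5
merge 7/25 + 8/25 → 3/5
merge 2/5 + 3/5 → 1
L = 21/100 + 7/25 + 8/25 + 2/5 + 3/5 + 1 = 281/100 = 2.81 bits/symbol.

2.81 bits/symbol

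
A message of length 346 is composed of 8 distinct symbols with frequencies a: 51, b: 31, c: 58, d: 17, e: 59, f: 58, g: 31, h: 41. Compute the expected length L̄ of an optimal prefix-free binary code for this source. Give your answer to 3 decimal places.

Probabilities are the counts divided by 346.
Repeatedly combine the two least-probable nodes; the expected code length is the sum of the merged weights.
merge 17/346 + 31/346 → 24/173
merge 31/346 + 41/346 → 36/173
merge 24/173 + 51/346 → 99/346
merge 29/173 + 29/173 → 58/173
merge 59/346 + 36/173 → 131/346
merge 99/346 + 58/173 → 215/346
merge 131/346 + 215/346 → 1
L = 24/173 + 36/173 + 99/346 + 58/173 + 131/346 + 215/346 + 1 = 1027/346 ≈ 2.968 bits/symbol.

2.968 bits/symbol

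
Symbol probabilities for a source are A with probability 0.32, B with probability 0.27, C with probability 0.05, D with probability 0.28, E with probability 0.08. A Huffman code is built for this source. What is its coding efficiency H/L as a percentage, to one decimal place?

Entropy H = −Σ p log₂ p ≈ 2.0579 bits.
Huffman merges: 1/20+2/25→13/100; 13/100+27/100→2/5; 7/25+8/25→3/5; 2/5+3/5→1. L = 213/100 ≈ 2.1300.
Efficiency = H/L = 2.0579/2.1300 = 96.6%.

96.6%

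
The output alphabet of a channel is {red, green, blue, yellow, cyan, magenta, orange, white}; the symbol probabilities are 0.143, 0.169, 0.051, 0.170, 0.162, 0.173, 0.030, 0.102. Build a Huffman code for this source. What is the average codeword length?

2.908 bits/symbol

Repeatedly combine the two least-probable nodes; the expected code length is the sum of the merged weights.
merge 3/100 + 51/1000 → 81/1000
merge 81/1000 + 51/500 → 183/1000
merge 143/1000 + 81/500 → 61/200
merge 169/1000 + 17/100 → 339/1000
merge 173/1000 + 183/1000 → 89/250
merge 61/200 + 339/1000 → 161/250
merge 89/250 + 161/250 → 1
L = 81/1000 + 183/1000 + 61/200 + 339/1000 + 89/250 + 161/250 + 1 = 727/250 = 2.908 bits/symbol.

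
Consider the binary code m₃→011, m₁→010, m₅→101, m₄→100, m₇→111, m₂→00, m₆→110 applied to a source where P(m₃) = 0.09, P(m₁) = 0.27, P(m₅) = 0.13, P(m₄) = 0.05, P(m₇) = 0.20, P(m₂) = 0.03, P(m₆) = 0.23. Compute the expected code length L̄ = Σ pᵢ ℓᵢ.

L̄ = Σ pᵢ·ℓᵢ = 0.09·3 + 0.27·3 + 0.13·3 + 0.05·3 + 0.20·3 + 0.03·2 + 0.23·3 = 2.97 bits/symbol.

2.97 bits/symbol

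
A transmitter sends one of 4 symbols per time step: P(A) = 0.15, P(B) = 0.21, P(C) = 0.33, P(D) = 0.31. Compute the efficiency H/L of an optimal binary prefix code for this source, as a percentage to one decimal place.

96.7%

Entropy H = −Σ p log₂ p ≈ 1.9350 bits.
Huffman merges: 3/20+21/100→9/25; 31/100+33/100→16/25; 9/25+16/25→1. L = 2 ≈ 2.0000.
Efficiency = H/L = 1.9350/2.0000 = 96.7%.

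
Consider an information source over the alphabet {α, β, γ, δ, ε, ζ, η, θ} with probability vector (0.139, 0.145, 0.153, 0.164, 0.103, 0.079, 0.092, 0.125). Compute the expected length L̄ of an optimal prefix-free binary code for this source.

3 bits/symbol

Repeatedly combine the two least-probable nodes; the expected code length is the sum of the merged weights.
merge 79/1000 + 23/250 → 171/1000
merge 103/1000 + 1/8 → 57/250
merge 139/1000 + 29/200 → 71/250
merge 153/1000 + 41/250 → 317/1000
merge 171/1000 + 57/250 → 399/1000
merge 71/250 + 317/1000 → 601/1000
merge 399/1000 + 601/1000 → 1
L = 171/1000 + 57/250 + 71/250 + 317/1000 + 399/1000 + 601/1000 + 1 = 3 bits/symbol.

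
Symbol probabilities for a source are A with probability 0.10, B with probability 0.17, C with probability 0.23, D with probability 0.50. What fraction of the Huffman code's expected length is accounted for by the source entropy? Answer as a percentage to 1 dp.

99.1%

Entropy H = −Σ p log₂ p ≈ 1.7544 bits.
Huffman merges: 1/10+17/100→27/100; 23/100+27/100→1/2; 1/2+1/2→1. L = 177/100 ≈ 1.7700.
Efficiency = H/L = 1.7544/1.7700 = 99.1%.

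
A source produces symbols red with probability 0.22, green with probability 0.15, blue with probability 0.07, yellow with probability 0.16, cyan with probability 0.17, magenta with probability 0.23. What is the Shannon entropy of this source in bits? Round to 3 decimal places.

2.505 bits

H = −Σ pᵢ log₂ pᵢ.
−0.22·log₂(0.22) = 0.4806
−0.15·log₂(0.15) = 0.4105
−0.07·log₂(0.07) = 0.2686
−0.16·log₂(0.16) = 0.4230
−0.17·log₂(0.17) = 0.4346
−0.23·log₂(0.23) = 0.4877
Sum ≈ 2.5049 → 2.505 bits.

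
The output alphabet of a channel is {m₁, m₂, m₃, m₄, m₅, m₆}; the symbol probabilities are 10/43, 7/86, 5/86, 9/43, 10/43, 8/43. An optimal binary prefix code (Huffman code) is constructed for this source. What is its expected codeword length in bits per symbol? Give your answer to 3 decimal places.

2.465 bits/symbol

Repeatedly combine the two least-probable nodes; the expected code length is the sum of the merged weights.
merge 5/86 + 7/86 → 6/43
merge 6/43 + 8/43 → 14/43
merge 9/43 + 10/43 → 19/43
merge 10/43 + 14/43 → 24/43
merge 19/43 + 24/43 → 1
L = 6/43 + 14/43 + 19/43 + 24/43 + 1 = 106/43 ≈ 2.465 bits/symbol.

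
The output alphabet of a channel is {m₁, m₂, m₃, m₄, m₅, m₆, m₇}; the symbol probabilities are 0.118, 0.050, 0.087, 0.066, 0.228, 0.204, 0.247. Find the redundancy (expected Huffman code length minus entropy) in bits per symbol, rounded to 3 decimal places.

0.042 bits

Entropy H = −Σ p log₂ p ≈ 2.5977 bits.
Huffman merges: 1/20+33/500→29/250; 87/1000+29/250→203/1000; 59/500+203/1000→321/1000; 51/250+57/250→54/125; 247/1000+321/1000→71/125; 54/125+71/125→1. L = 66/25 ≈ 2.6400.
L − H = 2.6400 − 2.5977 = 0.042 bits.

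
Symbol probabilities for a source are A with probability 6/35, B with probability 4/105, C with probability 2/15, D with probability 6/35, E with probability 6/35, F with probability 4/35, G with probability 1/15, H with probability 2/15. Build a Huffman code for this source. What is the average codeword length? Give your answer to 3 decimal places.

2.933 bits/symbol

Repeatedly combine the two least-probable nodes; the expected code length is the sum of the merged weights.
merge 4/105 + 1/15 → 11/105
merge 11/105 + 4/35 → 23/105
merge 2/15 + 2/15 → 4/15
merge 6/35 + 6/35 → 12/35
merge 6/35 + 23/105 → 41/105
merge 4/15 + 12/35 → 64/105
merge 41/105 + 64/105 → 1
L = 11/105 + 23/105 + 4/15 + 12/35 + 41/105 + 64/105 + 1 = 44/15 ≈ 2.933 bits/symbol.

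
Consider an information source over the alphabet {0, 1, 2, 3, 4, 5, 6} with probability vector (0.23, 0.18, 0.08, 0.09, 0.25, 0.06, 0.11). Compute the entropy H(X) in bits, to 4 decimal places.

2.6310 bits

H = −Σ pᵢ log₂ pᵢ.
−0.23·log₂(0.23) = 0.4877
−0.18·log₂(0.18) = 0.4453
−0.08·log₂(0.08) = 0.2915
−0.09·log₂(0.09) = 0.3127
−0.25·log₂(0.25) = 0.5000
−0.06·log₂(0.06) = 0.2435
−0.11·log₂(0.11) = 0.3503
Sum ≈ 2.6310 → 2.6310 bits.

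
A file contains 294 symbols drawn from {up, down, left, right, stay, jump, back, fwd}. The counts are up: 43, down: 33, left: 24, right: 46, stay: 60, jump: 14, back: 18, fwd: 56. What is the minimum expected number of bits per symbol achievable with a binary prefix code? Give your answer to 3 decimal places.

2.905 bits/symbol

Probabilities are the counts divided by 294.
Repeatedly combine the two least-probable nodes; the expected code length is the sum of the merged weights.
merge 1/21 + 3/49 → 16/147
merge 4/49 + 16/147 → 4/21
merge 11/98 + 43/294 → 38/147
merge 23/147 + 4/21 → 17/49
merge 4/21 + 10/49 → 58/147
merge 38/147 + 17/49 → 89/147
merge 58/147 + 89/147 → 1
L = 16/147 + 4/21 + 38/147 + 17/49 + 58/147 + 89/147 + 1 = 61/21 ≈ 2.905 bits/symbol.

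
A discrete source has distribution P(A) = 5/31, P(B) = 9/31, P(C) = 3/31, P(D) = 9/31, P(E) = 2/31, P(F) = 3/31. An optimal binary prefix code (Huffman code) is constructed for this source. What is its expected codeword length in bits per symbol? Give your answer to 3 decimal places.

Repeatedly combine the two least-probable nodes; the expected code length is the sum of the merged weights.
merge 2/31 + 3/31 → 5/31
merge 3/31 + 5/31 → 8/31
merge 5/31 + 8/31 → 13/31
merge 9/31 + 9/31 → 18/31
merge 13/31 + 18/31 → 1
L = 5/31 + 8/31 + 13/31 + 18/31 + 1 = 75/31 ≈ 2.419 bits/symbol.

2.419 bits/symbol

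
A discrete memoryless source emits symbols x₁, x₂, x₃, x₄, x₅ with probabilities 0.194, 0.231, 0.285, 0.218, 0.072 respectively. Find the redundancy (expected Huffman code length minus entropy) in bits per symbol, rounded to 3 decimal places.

Entropy H = −Σ p log₂ p ≈ 2.2158 bits.
Huffman merges: 9/125+97/500→133/500; 109/500+231/1000→449/1000; 133/500+57/200→551/1000; 449/1000+551/1000→1. L = 1133/500 ≈ 2.2660.
L − H = 2.2660 − 2.2158 = 0.050 bits.

0.050 bits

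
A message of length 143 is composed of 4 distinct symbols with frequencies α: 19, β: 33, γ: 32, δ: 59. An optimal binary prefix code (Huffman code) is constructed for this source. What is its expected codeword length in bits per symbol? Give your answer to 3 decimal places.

1.944 bits/symbol

Probabilities are the counts divided by 143.
Repeatedly combine the two least-probable nodes; the expected code length is the sum of the merged weights.
merge 19/143 + 32/143 → 51/143
merge 3/13 + 51/143 → 84/143
merge 59/143 + 84/143 → 1
L = 51/143 + 84/143 + 1 = 278/143 ≈ 1.944 bits/symbol.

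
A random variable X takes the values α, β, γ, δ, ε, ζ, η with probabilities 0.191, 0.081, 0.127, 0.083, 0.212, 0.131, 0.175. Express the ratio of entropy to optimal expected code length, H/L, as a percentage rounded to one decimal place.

98.7%

Entropy H = −Σ p log₂ p ≈ 2.7246 bits.
Huffman merges: 81/1000+83/1000→41/250; 127/1000+131/1000→129/500; 41/250+7/40→339/1000; 191/1000+53/250→403/1000; 129/500+339/1000→597/1000; 403/1000+597/1000→1. L = 2761/1000 ≈ 2.7610.
Efficiency = H/L = 2.7246/2.7610 = 98.7%.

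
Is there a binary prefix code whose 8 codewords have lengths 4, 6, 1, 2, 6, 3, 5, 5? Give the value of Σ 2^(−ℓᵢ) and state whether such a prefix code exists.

With common denominator 2^6 = 64: Σ 2^(−ℓᵢ) = 4/64 + 1/64 + 32/64 + 16/64 + 1/64 + 8/64 + 2/64 + 2/64 = 66/64 = 1.03125.
Kraft's inequality requires Σ ≤ 1; here Σ = 1.03125 > 1, so no such prefix code exists.

1.03125; no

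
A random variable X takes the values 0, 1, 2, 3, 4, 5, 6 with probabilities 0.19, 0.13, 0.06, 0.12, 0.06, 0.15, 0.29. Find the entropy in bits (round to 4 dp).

H = −Σ pᵢ log₂ pᵢ.
−0.19·log₂(0.19) = 0.4552
−0.13·log₂(0.13) = 0.3826
−0.06·log₂(0.06) = 0.2435
−0.12·log₂(0.12) = 0.3671
−0.06·log₂(0.06) = 0.2435
−0.15·log₂(0.15) = 0.4105
−0.29·log₂(0.29) = 0.5179
Sum ≈ 2.6205 → 2.6205 bits.

2.6205 bits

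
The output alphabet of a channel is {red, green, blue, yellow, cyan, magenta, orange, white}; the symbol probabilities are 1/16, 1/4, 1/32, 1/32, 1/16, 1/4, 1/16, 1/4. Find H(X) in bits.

Each probability is a power of 1/2, so log₂(1/p) is an integer.
H = Σ p·log₂(1/p) = 1/16·4 + 1/4·2 + 1/32·5 + 1/32·5 + 1/16·4 + 1/4·2 + 1/16·4 + 1/4·2 = 2.5625 bits.

2.5625 bits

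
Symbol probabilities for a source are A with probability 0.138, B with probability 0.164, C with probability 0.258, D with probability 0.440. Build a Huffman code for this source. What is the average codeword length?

Repeatedly combine the two least-probable nodes; the expected code length is the sum of the merged weights.
merge 69/500 + 41/250 → 151/500
merge 129/500 + 151/500 → 14/25
merge 11/25 + 14/25 → 1
L = 151/500 + 14/25 + 1 = 931/500 = 1.862 bits/symbol.

1.862 bits/symbol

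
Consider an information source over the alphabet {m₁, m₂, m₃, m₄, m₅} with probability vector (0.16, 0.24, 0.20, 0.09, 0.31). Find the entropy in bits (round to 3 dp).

2.218 bits

H = −Σ pᵢ log₂ pᵢ.
−0.16·log₂(0.16) = 0.4230
−0.24·log₂(0.24) = 0.4941
−0.20·log₂(0.20) = 0.4644
−0.09·log₂(0.09) = 0.3127
−0.31·log₂(0.31) = 0.5238
Sum ≈ 2.2180 → 2.218 bits.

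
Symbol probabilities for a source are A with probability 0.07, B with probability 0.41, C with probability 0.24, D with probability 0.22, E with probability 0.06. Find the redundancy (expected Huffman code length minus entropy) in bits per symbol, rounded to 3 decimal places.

0.056 bits

Entropy H = −Σ p log₂ p ≈ 2.0142 bits.
Huffman merges: 3/50+7/100→13/100; 13/100+11/50→7/20; 6/25+7/20→59/100; 41/100+59/100→1. L = 207/100 ≈ 2.0700.
L − H = 2.0700 − 2.0142 = 0.056 bits.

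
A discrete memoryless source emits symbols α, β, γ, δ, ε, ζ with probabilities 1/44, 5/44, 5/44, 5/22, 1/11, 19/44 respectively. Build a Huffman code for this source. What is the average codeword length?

2.25 bits/symbol

Repeatedly combine the two least-probable nodes; the expected code length is the sum of the merged weights.
merge 1/44 + 1/11 → 5/44
merge 5/44 + 5/44 → 5/22
merge 5/44 + 5/22 → 15/44
merge 5/22 + 15/44 → 25/44
merge 19/44 + 25/44 → 1
L = 5/44 + 5/22 + 15/44 + 25/44 + 1 = 9/4 = 2.25 bits/symbol.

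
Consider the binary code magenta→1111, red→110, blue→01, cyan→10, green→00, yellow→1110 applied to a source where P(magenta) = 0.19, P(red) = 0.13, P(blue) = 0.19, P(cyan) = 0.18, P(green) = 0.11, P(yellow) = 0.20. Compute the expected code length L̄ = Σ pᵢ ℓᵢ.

2.91 bits/symbol

L̄ = Σ pᵢ·ℓᵢ = 0.19·4 + 0.13·3 + 0.19·2 + 0.18·2 + 0.11·2 + 0.20·4 = 2.91 bits/symbol.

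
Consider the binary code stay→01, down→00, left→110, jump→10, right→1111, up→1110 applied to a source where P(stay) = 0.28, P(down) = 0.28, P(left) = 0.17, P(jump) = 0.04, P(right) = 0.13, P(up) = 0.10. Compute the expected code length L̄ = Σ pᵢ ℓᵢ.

L̄ = Σ pᵢ·ℓᵢ = 0.28·2 + 0.28·2 + 0.17·3 + 0.04·2 + 0.13·4 + 0.10·4 = 2.63 bits/symbol.

2.63 bits/symbol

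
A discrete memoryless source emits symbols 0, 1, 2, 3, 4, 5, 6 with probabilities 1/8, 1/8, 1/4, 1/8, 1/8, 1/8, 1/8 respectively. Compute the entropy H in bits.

Each probability is a power of 1/2, so log₂(1/p) is an integer.
H = Σ p·log₂(1/p) = 1/8·3 + 1/8·3 + 1/4·2 + 1/8·3 + 1/8·3 + 1/8·3 + 1/8·3 = 2.75 bits.

2.75 bits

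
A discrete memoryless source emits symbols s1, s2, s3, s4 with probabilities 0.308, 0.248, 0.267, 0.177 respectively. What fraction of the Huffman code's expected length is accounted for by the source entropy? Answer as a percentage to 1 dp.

Entropy H = −Σ p log₂ p ≈ 1.9730 bits.
Huffman merges: 177/1000+31/125→17/40; 267/1000+77/250→23/40; 17/40+23/40→1. L = 2 ≈ 2.0000.
Efficiency = H/L = 1.9730/2.0000 = 98.7%.

98.7%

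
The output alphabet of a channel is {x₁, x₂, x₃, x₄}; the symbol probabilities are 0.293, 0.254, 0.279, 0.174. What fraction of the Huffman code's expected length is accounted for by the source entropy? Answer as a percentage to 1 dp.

Entropy H = −Σ p log₂ p ≈ 1.9739 bits.
Huffman merges: 87/500+127/500→107/250; 279/1000+293/1000→143/250; 107/250+143/250→1. L = 2 ≈ 2.0000.
Efficiency = H/L = 1.9739/2.0000 = 98.7%.

98.7%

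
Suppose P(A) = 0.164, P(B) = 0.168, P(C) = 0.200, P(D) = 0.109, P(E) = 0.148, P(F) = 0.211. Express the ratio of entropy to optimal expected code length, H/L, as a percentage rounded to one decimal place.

98.7%

Entropy H = −Σ p log₂ p ≈ 2.5546 bits.
Huffman merges: 109/1000+37/250→257/1000; 41/250+21/125→83/250; 1/5+211/1000→411/1000; 257/1000+83/250→589/1000; 411/1000+589/1000→1. L = 2589/1000 ≈ 2.5890.
Efficiency = H/L = 2.5546/2.5890 = 98.7%.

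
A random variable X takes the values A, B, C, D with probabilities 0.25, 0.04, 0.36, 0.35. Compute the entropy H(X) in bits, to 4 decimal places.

H = −Σ pᵢ log₂ pᵢ.
−0.25·log₂(0.25) = 0.5000
−0.04·log₂(0.04) = 0.1858
−0.36·log₂(0.36) = 0.5306
−0.35·log₂(0.35) = 0.5301
Sum ≈ 1.7465 → 1.7465 bits.

1.7465 bits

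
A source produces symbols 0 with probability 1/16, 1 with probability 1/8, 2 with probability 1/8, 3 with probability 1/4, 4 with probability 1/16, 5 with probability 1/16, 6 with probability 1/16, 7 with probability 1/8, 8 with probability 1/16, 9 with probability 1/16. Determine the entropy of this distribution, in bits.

3.125 bits

Each probability is a power of 1/2, so log₂(1/p) is an integer.
H = Σ p·log₂(1/p) = 1/16·4 + 1/8·3 + 1/8·3 + 1/4·2 + 1/16·4 + 1/16·4 + 1/16·4 + 1/8·3 + 1/16·4 + 1/16·4 = 3.125 bits.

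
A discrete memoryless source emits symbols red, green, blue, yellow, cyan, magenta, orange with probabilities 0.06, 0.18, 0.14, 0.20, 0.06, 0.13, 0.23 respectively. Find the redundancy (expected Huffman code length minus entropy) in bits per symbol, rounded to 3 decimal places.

0.026 bits

Entropy H = −Σ p log₂ p ≈ 2.6642 bits.
Huffman merges: 3/50+3/50→3/25; 3/25+13/100→1/4; 7/50+9/50→8/25; 1/5+23/100→43/100; 1/4+8/25→57/100; 43/100+57/100→1. L = 269/100 ≈ 2.6900.
L − H = 2.6900 − 2.6642 = 0.026 bits.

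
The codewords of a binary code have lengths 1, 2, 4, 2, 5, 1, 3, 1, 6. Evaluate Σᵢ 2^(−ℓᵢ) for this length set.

With common denominator 2^6 = 64: Σ 2^(−ℓᵢ) = 32/64 + 16/64 + 4/64 + 16/64 + 2/64 + 32/64 + 8/64 + 32/64 + 1/64 = 143/64 = 2.234375.

2.234375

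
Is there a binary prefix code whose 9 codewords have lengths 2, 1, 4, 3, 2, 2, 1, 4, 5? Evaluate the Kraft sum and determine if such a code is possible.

With common denominator 2^5 = 32: Σ 2^(−ℓᵢ) = 8/32 + 16/32 + 2/32 + 4/32 + 8/32 + 8/32 + 16/32 + 2/32 + 1/32 = 65/32 = 2.03125.
Kraft's inequality requires Σ ≤ 1; here Σ = 2.03125 > 1, so no such prefix code exists.

2.03125; no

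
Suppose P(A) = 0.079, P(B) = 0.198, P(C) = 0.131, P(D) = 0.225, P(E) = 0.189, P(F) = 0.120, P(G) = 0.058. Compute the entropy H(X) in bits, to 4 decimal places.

2.6798 bits

H = −Σ pᵢ log₂ pᵢ.
−0.079·log₂(0.079) = 0.2893
−0.198·log₂(0.198) = 0.4626
−0.131·log₂(0.131) = 0.3841
−0.225·log₂(0.225) = 0.4842
−0.189·log₂(0.189) = 0.4543
−0.120·log₂(0.120) = 0.3671
−0.058·log₂(0.058) = 0.2383
Sum ≈ 2.6798 → 2.6798 bits.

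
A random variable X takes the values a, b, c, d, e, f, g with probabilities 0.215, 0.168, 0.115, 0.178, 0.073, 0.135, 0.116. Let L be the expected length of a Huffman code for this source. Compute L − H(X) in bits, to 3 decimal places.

0.048 bits

Entropy H = −Σ p log₂ p ≈ 2.7373 bits.
Huffman merges: 73/1000+23/200→47/250; 29/250+27/200→251/1000; 21/125+89/500→173/500; 47/250+43/200→403/1000; 251/1000+173/500→597/1000; 403/1000+597/1000→1. L = 557/200 ≈ 2.7850.
L − H = 2.7850 − 2.7373 = 0.048 bits.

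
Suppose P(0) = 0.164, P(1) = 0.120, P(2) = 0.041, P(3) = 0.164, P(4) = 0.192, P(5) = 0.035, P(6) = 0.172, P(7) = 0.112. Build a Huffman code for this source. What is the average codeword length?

Repeatedly combine the two least-probable nodes; the expected code length is the sum of the merged weights.
merge 7/200 + 41/1000 → 19/250
merge 19/250 + 14/125 → 47/250
merge 3/25 + 41/250 → 71/250
merge 41/250 + 43/250 → 42/125
merge 47/250 + 24/125 → 19/50
merge 71/250 + 42/125 → 31/50
merge 19/50 + 31/50 → 1
L = 19/250 + 47/250 + 71/250 + 42/125 + 19/50 + 31/50 + 1 = 721/250 = 2.884 bits/symbol.

2.884 bits/symbol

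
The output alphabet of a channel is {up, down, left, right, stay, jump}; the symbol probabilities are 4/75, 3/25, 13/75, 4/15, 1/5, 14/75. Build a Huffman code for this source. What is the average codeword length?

2.52 bits/symbol

Repeatedly combine the two least-probable nodes; the expected code length is the sum of the merged weights.
merge 4/75 + 3/25 → 13/75
merge 13/75 + 13/75 → 26/75
merge 14/75 + 1/5 → 29/75
merge 4/15 + 26/75 → 46/75
merge 29/75 + 46/75 → 1
L = 13/75 + 26/75 + 29/75 + 46/75 + 1 = 63/25 = 2.52 bits/symbol.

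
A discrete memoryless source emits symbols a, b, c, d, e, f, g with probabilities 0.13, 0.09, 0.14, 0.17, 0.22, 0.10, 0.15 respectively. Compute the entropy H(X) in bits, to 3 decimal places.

2.750 bits

H = −Σ pᵢ log₂ pᵢ.
−0.13·log₂(0.13) = 0.3826
−0.09·log₂(0.09) = 0.3127
−0.14·log₂(0.14) = 0.3971
−0.17·log₂(0.17) = 0.4346
−0.22·log₂(0.22) = 0.4806
−0.10·log₂(0.10) = 0.3322
−0.15·log₂(0.15) = 0.4105
Sum ≈ 2.7503 → 2.750 bits.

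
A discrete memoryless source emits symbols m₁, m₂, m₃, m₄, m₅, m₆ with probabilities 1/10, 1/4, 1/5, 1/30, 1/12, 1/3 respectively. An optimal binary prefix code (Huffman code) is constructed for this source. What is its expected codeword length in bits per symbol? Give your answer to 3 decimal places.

2.333 bits/symbol

Repeatedly combine the two least-probable nodes; the expected code length is the sum of the merged weights.
merge 1/30 + 1/12 → 7/60
merge 1/10 + 7/60 → 13/60
merge 1/5 + 13/60 → 5/12
merge 1/4 + 1/3 → 7/12
merge 5/12 + 7/12 → 1
L = 7/60 + 13/60 + 5/12 + 7/12 + 1 = 7/3 ≈ 2.333 bits/symbol.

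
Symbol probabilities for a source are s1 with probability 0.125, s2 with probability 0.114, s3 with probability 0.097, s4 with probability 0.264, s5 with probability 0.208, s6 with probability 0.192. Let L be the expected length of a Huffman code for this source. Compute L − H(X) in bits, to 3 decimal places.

Entropy H = −Σ p log₂ p ≈ 2.4942 bits.
Huffman merges: 97/1000+57/500→211/1000; 1/8+24/125→317/1000; 26/125+211/1000→419/1000; 33/125+317/1000→581/1000; 419/1000+581/1000→1. L = 316/125 ≈ 2.5280.
L − H = 2.5280 − 2.4942 = 0.034 bits.

0.034 bits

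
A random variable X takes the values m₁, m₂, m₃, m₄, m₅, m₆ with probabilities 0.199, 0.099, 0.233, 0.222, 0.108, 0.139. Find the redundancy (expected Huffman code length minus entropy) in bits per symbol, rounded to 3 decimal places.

Entropy H = −Σ p log₂ p ≈ 2.5080 bits.
Huffman merges: 99/1000+27/250→207/1000; 139/1000+199/1000→169/500; 207/1000+111/500→429/1000; 233/1000+169/500→571/1000; 429/1000+571/1000→1. L = 509/200 ≈ 2.5450.
L − H = 2.5450 − 2.5080 = 0.037 bits.

0.037 bits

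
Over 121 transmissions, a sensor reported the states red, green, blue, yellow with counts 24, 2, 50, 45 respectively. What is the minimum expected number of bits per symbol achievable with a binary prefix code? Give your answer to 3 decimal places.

Probabilities are the counts divided by 121.
Repeatedly combine the two least-probable nodes; the expected code length is the sum of the merged weights.
merge 2/121 + 24/121 → 26/121
merge 26/121 + 45/121 → 71/121
merge 50/121 + 71/121 → 1
L = 26/121 + 71/121 + 1 = 218/121 ≈ 1.802 bits/symbol.

1.802 bits/symbol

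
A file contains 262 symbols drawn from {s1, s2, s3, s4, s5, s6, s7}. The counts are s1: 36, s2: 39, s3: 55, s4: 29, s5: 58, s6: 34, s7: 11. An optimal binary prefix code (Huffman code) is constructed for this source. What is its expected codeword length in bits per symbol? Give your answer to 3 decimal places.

2.721 bits/symbol

Probabilities are the counts divided by 262.
Repeatedly combine the two least-probable nodes; the expected code length is the sum of the merged weights.
merge 11/262 + 29/262 → 20/131
merge 17/131 + 18/131 → 35/131
merge 39/262 + 20/131 → 79/262
merge 55/262 + 29/131 → 113/262
merge 35/131 + 79/262 → 149/262
merge 113/262 + 149/262 → 1
L = 20/131 + 35/131 + 79/262 + 113/262 + 149/262 + 1 = 713/262 ≈ 2.721 bits/symbol.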